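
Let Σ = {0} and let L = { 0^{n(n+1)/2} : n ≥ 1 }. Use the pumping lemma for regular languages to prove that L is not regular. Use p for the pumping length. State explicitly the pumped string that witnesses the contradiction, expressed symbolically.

0^{p(p+1)/2+k}

Suppose for contradiction that L is regular, and let p be the pumping length.
Take w = 0^{p(p+1)/2} ∈ L with |w| = p(p+1)/2 ≥ p.
By the pumping lemma, w = xyz with |xy| ≤ p and y is nonempty.
Then y = 0^k for some k with 1 ≤ k ≤ p.
Pump with i = 2: xy^2z = 0^{p(p+1)/2+k}. Since 1 ≤ k ≤ p, p(p+1)/2 < p(p+1)/2+k ≤ p(p+1)/2+p < (p+1)(p+2)/2, so p(p+1)/2+k is strictly between consecutive triangular numbers. So xy^2z ∉ L.
This is a contradiction; hence L is not regular.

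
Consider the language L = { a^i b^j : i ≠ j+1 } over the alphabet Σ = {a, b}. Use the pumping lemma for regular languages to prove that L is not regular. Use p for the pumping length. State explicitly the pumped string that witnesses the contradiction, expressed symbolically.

Assume L is regular; let p be its pumping constant.
Choose w = a^p b^{p+p!-1}. Since p ≠ (p+p!-1)+1 = p+p!, w ∈ L; and |w| ≥ p.
Write w = xyz as guaranteed by the lemma, with |xy| ≤ p and |y| > 0.
Because |xy| ≤ p and w begins with p copies of a, we have y = a^k with 1 ≤ k ≤ p.
Since 1 ≤ k ≤ p, k divides p!; set t = 1 + p!/k. Then xy^t z has p + (p!/k)·k = p + p! copies of a. Now the a-count is p+p! and (b-count)+1 = (p+p!-1)+1 = p+p!, so i ≠ j+1 fails. So xy^t z = a^{p+p!} b^{p+p!-1} ∉ L.
Contradiction. Therefore L is not regular.

a^{p+p!} b^{p+p!-1}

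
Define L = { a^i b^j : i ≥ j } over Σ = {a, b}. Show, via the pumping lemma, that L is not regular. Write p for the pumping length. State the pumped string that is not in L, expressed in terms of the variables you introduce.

a^{p-k} b^p

Assume L is regular; let p be its pumping constant.
Choose w = a^p b^p ∈ L, with |w| = 2p ≥ p.
By the pumping lemma, w = xyz with |xy| ≤ p and y is nonempty.
The first p characters of w are a's, so xy (and hence y) consists only of a's. Write y = a^k, 1 ≤ k ≤ p.
Consider xy^0z = xz = a^{p-k} b^p. Since k ≥ 1, the a-count p-k is less than p, so i ≥ j fails; thus xz ∉ L.
This is a contradiction; hence L is not regular.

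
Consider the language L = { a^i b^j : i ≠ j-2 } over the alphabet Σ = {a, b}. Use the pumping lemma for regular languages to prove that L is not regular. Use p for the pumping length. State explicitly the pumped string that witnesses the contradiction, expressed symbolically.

Suppose for contradiction that L is regular, and let p be the pumping length.
Choose w = a^p b^{p+p!+2}. Since p ≠ (p+p!+2)-2 = p+p!, w ∈ L; and |w| ≥ p.
By the pumping lemma, w = xyz with |xy| ≤ p and y is nonempty.
The first p characters of w are a's, so xy (and hence y) consists only of a's. Write y = a^k, 1 ≤ k ≤ p.
Since 1 ≤ k ≤ p, k divides p!; set t = 1 + p!/k. Then xy^t z has p + (p!/k)·k = p + p! copies of a. Now the a-count is p+p! and (b-count)-2 = (p+p!+2)-2 = p+p!, so i ≠ j-2 fails. So xy^t z = a^{p+p!} b^{p+p!+2} ∉ L.
This is a contradiction; hence L is not regular.

a^{p+p!} b^{p+p!+2}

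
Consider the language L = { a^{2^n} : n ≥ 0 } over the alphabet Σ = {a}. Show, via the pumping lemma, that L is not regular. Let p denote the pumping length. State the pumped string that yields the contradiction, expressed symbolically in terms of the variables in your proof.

a^{2^p+k}

Toward a contradiction, assume L is regular with pumping length p.
Take w = a^{2^p} ∈ L with |w| = 2^p ≥ p.
The pumping lemma gives a decomposition w = xyz where |xy| ≤ p and y is nonempty.
Then y = a^k for some k with 1 ≤ k ≤ p.
Pump with i = 2: xy^2z = a^{2^p+k}. Since 1 ≤ k ≤ p < 2^p, we have 2^p < 2^p+k < 2^{p+1}, so 2^p+k is not a power of 2. So xy^2z ∉ L.
This is a contradiction; hence L is not regular.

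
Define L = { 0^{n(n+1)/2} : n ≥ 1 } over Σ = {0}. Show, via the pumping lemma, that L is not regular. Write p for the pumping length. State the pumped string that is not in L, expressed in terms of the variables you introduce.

Toward a contradiction, assume L is regular with pumping length p.
Take w = 0^{p(p+1)/2} ∈ L with |w| = p(p+1)/2 ≥ p.
By the pumping lemma, w = xyz with |xy| ≤ p and |y| ≥ 1.
Then y = 0^k for some k with 1 ≤ k ≤ p.
Pump with i = 2: xy^2z = 0^{p(p+1)/2+k}. Since 1 ≤ k ≤ p, p(p+1)/2 < p(p+1)/2+k ≤ p(p+1)/2+p < (p+1)(p+2)/2, so p(p+1)/2+k is strictly between consecutive triangular numbers. So xy^2z ∉ L.
This is a contradiction; hence L is not regular.

0^{p(p+1)/2+k}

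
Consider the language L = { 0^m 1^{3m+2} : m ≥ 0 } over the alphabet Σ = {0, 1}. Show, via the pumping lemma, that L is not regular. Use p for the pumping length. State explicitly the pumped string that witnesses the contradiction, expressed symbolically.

Assume L is regular; let p be its pumping constant.
Take w = 0^p 1^{3p+2}. Then w ∈ L and |w| = 4p+2 ≥ p.
The pumping lemma gives a decomposition w = xyz where |xy| ≤ p and y is nonempty.
Because |xy| ≤ p and w begins with p copies of 0, we have y = 0^k with 1 ≤ k ≤ p.
Pump with i = 2: xy^2z = 0^{p+k} 1^{3p+2}. For this to lie in L we would need 3p+2 = 3(p+k)+2, which forces k = 0. But k ≥ 1, so xy^2z ∉ L.
This is a contradiction; hence L is not regular.

0^{p+k} 1^{3p+2}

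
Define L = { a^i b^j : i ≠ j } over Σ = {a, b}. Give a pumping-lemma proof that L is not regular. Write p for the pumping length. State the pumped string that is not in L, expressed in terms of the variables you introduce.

Assume L is regular. Let p be the pumping length given by the pumping lemma.
Choose w = a^p b^{p+p!}. Since p ≠ p+p!, w ∈ L; and |w| ≥ p.
The pumping lemma gives a decomposition w = xyz where |xy| ≤ p and |y| > 0.
The first p characters of w are a's, so xy (and hence y) consists only of a's. Write y = a^k, 1 ≤ k ≤ p.
Since 1 ≤ k ≤ p, k divides p!; set t = 1 + p!/k. Then xy^t z has p + (p!/k)·k = p + p! copies of a. Now the a-count equals the b-count, so i ≠ j fails. So xy^t z = a^{p+p!} b^{p+p!} ∉ L.
This is a contradiction; hence L is not regular.

a^{p+p!} b^{p+p!}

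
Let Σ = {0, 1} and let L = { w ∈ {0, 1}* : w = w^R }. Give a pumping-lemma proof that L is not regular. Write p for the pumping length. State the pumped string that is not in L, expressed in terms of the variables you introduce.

0^{p+k} 1 0^p

Assume L is regular; let p be its pumping constant.
Take w = 0^p 1 0^p, a palindrome of length 2p+1 ≥ p.
By the pumping lemma, w = xyz with |xy| ≤ p and |y| ≥ 1.
The first p characters of w are 0's, so xy (and hence y) consists only of 0's. Write y = 0^k, 1 ≤ k ≤ p.
Pump with i = 2: xy^2z = 0^{p+k} 1 0^p. Its reverse is 0^p 1 0^{p+k}, which differs from xy^2z since k ≥ 1. So xy^2z is not a palindrome and xy^2z ∉ L.
Contradiction. Therefore L is not regular.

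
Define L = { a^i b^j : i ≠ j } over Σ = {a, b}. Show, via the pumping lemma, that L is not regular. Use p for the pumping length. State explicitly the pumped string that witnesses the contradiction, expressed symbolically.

a^{p+p!} b^{p+p!}

Assume L is regular. Let p be the pumping length given by the pumping lemma.
Choose w = a^p b^{p+p!}. Since p ≠ p+p!, w ∈ L; and |w| ≥ p.
By the pumping lemma, w = xyz with |xy| ≤ p and y is nonempty.
Because |xy| ≤ p and w begins with p copies of a, we have y = a^k with 1 ≤ k ≤ p.
Since 1 ≤ k ≤ p, k divides p!; set t = 1 + p!/k. Then xy^t z has p + (p!/k)·k = p + p! copies of a. Now the a-count equals the b-count, so i ≠ j fails. So xy^t z = a^{p+p!} b^{p+p!} ∉ L.
This is a contradiction; hence L is not regular.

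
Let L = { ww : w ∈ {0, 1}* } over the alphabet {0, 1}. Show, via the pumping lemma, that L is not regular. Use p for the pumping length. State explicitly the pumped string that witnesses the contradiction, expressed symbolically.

Toward a contradiction, assume L is regular with pumping length p.
Take w = 0^p 1^p 0^p 1^p = uu where u = 0^p1^p; then w ∈ L and |w| = 4p ≥ p.
Write w = xyz as guaranteed by the lemma, with |xy| ≤ p and |y| ≥ 1.
The first p characters of w are 0's, so xy (and hence y) consists only of 0's. Write y = 0^k, 1 ≤ k ≤ p.
Pump with i = 2: xy^2z = 0^{p+k} 1^p 0^p 1^p, of length 4p+k. Suppose this equals vv. The string starts with 0 and ends with 1, so v does too; thus the boundary between the two copies of v is a 1→0 transition. There is exactly one such transition, at position 2p+k, so |v| = 2p+k and |vv| = 4p+2k ≠ 4p+k since k ≥ 1. So xy^2z ∉ L.
Contradiction. Therefore L is not regular.

0^{p+k} 1^p 0^p 1^p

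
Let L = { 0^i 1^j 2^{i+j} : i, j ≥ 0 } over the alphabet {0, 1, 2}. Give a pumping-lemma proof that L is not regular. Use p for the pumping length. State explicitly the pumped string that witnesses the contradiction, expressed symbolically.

Suppose for contradiction that L is regular, and let p be the pumping length.
Take w = 0^p 1^p 2^{2p} ∈ L (with i=j=p, i+j=2p), |w| = 4p ≥ p.
By the pumping lemma, w = xyz with |xy| ≤ p and |y| ≥ 1.
Because |xy| ≤ p and w begins with p copies of 0, we have y = 0^k with 1 ≤ k ≤ p.
Consider xy^2z = 0^{p+k} 1^p 2^{2p}. Now the 0- and 1-counts sum to 2p+k, but the 2-count is 2p ≠ 2p+k. So xy^2z ∉ L.
Contradiction. Therefore L is not regular.

0^{p+k} 1^p 2^{2p}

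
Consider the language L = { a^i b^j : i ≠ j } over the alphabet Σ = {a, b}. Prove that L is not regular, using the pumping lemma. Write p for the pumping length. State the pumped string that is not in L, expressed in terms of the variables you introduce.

a^{p+p!} b^{p+p!}

Suppose for contradiction that L is regular, and let p be the pumping length.
Choose w = a^p b^{p+p!}. Since p ≠ p+p!, w ∈ L; and |w| ≥ p.
Write w = xyz as guaranteed by the lemma, with |xy| ≤ p and |y| > 0.
Since the first p symbols of w are all a's and |xy| ≤ p, y lies entirely in the leading a-block: y = a^k for some k with 1 ≤ k ≤ p.
Since 1 ≤ k ≤ p, k divides p!; set t = 1 + p!/k. Then xy^t z has p + (p!/k)·k = p + p! copies of a. Now the a-count equals the b-count, so i ≠ j fails. So xy^t z = a^{p+p!} b^{p+p!} ∉ L.
This contradicts the pumping lemma, so L is not regular.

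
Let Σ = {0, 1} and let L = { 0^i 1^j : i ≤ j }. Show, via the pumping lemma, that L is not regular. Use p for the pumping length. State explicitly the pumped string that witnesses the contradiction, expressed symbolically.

Assume L is regular; let p be its pumping constant.
Choose w = 0^p 1^p ∈ L, with |w| = 2p ≥ p.
The pumping lemma gives a decomposition w = xyz where |xy| ≤ p and y is nonempty.
The first p characters of w are 0's, so xy (and hence y) consists only of 0's. Write y = 0^k, 1 ≤ k ≤ p.
Consider xy^2z = 0^{p+k} 1^p. Since k ≥ 1, the 0-count p+k exceeds the 1-count p, so i ≤ j fails; thus xy^2z ∉ L.
This contradicts the pumping lemma, so L is not regular.

0^{p+k} 1^p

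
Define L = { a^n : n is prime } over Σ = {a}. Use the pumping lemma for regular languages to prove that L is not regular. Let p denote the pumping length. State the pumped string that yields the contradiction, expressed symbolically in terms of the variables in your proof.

Toward a contradiction, assume L is regular with pumping length p.
Let q be a prime with q ≥ p+2 (infinitely many primes exist), and take w = a^q ∈ L with |w| = q ≥ p.
Write w = xyz as guaranteed by the lemma, with |xy| ≤ p and |y| > 0.
Then y = a^k for some k with 1 ≤ k ≤ p.
Since 1 ≤ k ≤ p, |xz| = q-k. Pump with i = q+1: |xy^{q+1}z| = (q-k)+(q+1)k = q+qk = q(1+k), which is composite (both factors ≥ 2). So xy^{q+1}z = a^{q(1+k)} ∉ L.
This is a contradiction; hence L is not regular.

a^{q(1+k)}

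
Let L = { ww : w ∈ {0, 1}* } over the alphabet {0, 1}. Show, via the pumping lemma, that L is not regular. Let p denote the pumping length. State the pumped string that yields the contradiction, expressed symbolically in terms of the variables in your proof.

0^{p+k} 1^p 0^p 1^p

Toward a contradiction, assume L is regular with pumping length p.
Take w = 0^p 1^p 0^p 1^p = uu where u = 0^p1^p; then w ∈ L and |w| = 4p ≥ p.
The pumping lemma gives a decomposition w = xyz where |xy| ≤ p and |y| > 0.
Because |xy| ≤ p and w begins with p copies of 0, we have y = 0^k with 1 ≤ k ≤ p.
Pump with i = 2: xy^2z = 0^{p+k} 1^p 0^p 1^p, of length 4p+k. Suppose this equals vv. The string starts with 0 and ends with 1, so v does too; thus the boundary between the two copies of v is a 1→0 transition. There is exactly one such transition, at position 2p+k, so |v| = 2p+k and |vv| = 4p+2k ≠ 4p+k since k ≥ 1. So xy^2z ∉ L.
Contradiction. Therefore L is not regular.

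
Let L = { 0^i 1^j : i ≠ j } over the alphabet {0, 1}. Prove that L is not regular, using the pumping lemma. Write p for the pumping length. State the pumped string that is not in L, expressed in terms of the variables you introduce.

Assume L is regular; let p be its pumping constant.
Choose w = 0^p 1^{p+p!}. Since p ≠ p+p!, w ∈ L; and |w| ≥ p.
Write w = xyz as guaranteed by the lemma, with |xy| ≤ p and |y| ≥ 1.
Since the first p symbols of w are all 0's and |xy| ≤ p, y lies entirely in the leading 0-block: y = 0^k for some k with 1 ≤ k ≤ p.
Since 1 ≤ k ≤ p, k divides p!; set t = 1 + p!/k. Then xy^t z has p + (p!/k)·k = p + p! copies of 0. Now the 0-count equals the 1-count, so i ≠ j fails. So xy^t z = 0^{p+p!} 1^{p+p!} ∉ L.
Contradiction. Therefore L is not regular.

0^{p+p!} 1^{p+p!}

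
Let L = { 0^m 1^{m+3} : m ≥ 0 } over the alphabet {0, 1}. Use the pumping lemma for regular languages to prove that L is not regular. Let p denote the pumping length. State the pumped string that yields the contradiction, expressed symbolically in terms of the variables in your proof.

Assume L is regular. Let p be the pumping length given by the pumping lemma.
Choose w = 0^p 1^{p+3}, which is in L with |w| = 2p+3 ≥ p.
Write w = xyz as guaranteed by the lemma, with |xy| ≤ p and y is nonempty.
The first p characters of w are 0's, so xy (and hence y) consists only of 0's. Write y = 0^k, 1 ≤ k ≤ p.
Pump with i = 2: xy^2z = 0^{p+k} 1^{p+3}. For this to lie in L we would need p+3 = (p+k)+3, which forces k = 0. But k ≥ 1, so xy^2z ∉ L.
Contradiction. Therefore L is not regular.

0^{p+k} 1^{p+3}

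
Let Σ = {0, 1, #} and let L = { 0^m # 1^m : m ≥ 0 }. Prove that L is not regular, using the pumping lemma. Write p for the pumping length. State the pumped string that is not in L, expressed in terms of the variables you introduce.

0^{p+k} # 1^p

Toward a contradiction, assume L is regular with pumping length p.
Take w = 0^p # 1^p ∈ L with |w| = 2p+1 ≥ p.
The pumping lemma gives a decomposition w = xyz where |xy| ≤ p and |y| > 0.
The first p characters of w are 0's, so xy (and hence y) consists only of 0's. Write y = 0^k, 1 ≤ k ≤ p.
Pump with i = 2: xy^2z = 0^{p+k} # 1^p, which would require p+k = p. But k ≥ 1, so xy^2z ∉ L.
Contradiction. Therefore L is not regular.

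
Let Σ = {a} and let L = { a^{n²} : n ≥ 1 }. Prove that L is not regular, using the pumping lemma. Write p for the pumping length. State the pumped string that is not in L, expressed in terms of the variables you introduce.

Assume L is regular; let p be its pumping constant.
Take w = a^{p²} ∈ L with |w| = p² ≥ p.
Write w = xyz as guaranteed by the lemma, with |xy| ≤ p and |y| ≥ 1.
Then y = a^k for some k with 1 ≤ k ≤ p.
Pump with i = 2: xy^2z = a^{p²+k}. Since 1 ≤ k ≤ p, p² < p²+k ≤ p²+p < (p+1)², so p²+k lies strictly between consecutive squares and is not a perfect square. So xy^2z ∉ L.
This is a contradiction; hence L is not regular.

a^{p²+k}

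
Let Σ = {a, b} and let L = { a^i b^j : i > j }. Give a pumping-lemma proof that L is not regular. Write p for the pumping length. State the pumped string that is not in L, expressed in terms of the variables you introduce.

a^{p+1-k} b^p

Suppose for contradiction that L is regular, and let p be the pumping length.
Choose w = a^{p+1} b^p ∈ L, with |w| = 2p+1 ≥ p.
The pumping lemma gives a decomposition w = xyz where |xy| ≤ p and y is nonempty.
The first p characters of w are a's, so xy (and hence y) consists only of a's. Write y = a^k, 1 ≤ k ≤ p.
Consider xy^0z = xz = a^{p+1-k} b^p. Since k ≥ 1, the a-count p+1-k is at most p, so i > j fails; thus xz ∉ L.
This is a contradiction; hence L is not regular.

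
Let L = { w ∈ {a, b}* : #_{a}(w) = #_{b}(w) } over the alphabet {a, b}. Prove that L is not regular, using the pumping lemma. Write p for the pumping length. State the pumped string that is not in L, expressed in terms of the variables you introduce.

a^{p+k} b^p

Suppose for contradiction that L is regular, and let p be the pumping length.
Choose w = a^p b^p ∈ L with |w| = 2p ≥ p.
By the pumping lemma, w = xyz with |xy| ≤ p and y is nonempty.
The first p characters of w are a's, so xy (and hence y) consists only of a's. Write y = a^k, 1 ≤ k ≤ p.
Pump with i = 2: xy^2z = a^{p+k} b^p has p+k occurrences of a but only p of b. Since k ≥ 1 the counts differ, so xy^2z ∉ L.
This is a contradiction; hence L is not regular.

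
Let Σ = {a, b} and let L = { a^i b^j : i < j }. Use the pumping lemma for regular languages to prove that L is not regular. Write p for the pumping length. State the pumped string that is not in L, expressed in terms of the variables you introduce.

a^{p+k} b^{p+1}

Assume L is regular; let p be its pumping constant.
Choose w = a^p b^{p+1} ∈ L, with |w| = 2p+1 ≥ p.
The pumping lemma gives a decomposition w = xyz where |xy| ≤ p and |y| ≥ 1.
Since the first p symbols of w are all a's and |xy| ≤ p, y lies entirely in the leading a-block: y = a^k for some k with 1 ≤ k ≤ p.
Consider xy^2z = a^{p+k} b^{p+1}. Since k ≥ 1, the a-count p+k is at least p+1, so i < j fails; thus xy^2z ∉ L.
This is a contradiction; hence L is not regular.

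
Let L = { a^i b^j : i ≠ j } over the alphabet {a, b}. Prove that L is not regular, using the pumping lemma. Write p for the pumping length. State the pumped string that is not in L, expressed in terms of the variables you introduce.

Toward a contradiction, assume L is regular with pumping length p.
Choose w = a^p b^{p+p!}. Since p ≠ p+p!, w ∈ L; and |w| ≥ p.
The pumping lemma gives a decomposition w = xyz where |xy| ≤ p and |y| > 0.
The first p characters of w are a's, so xy (and hence y) consists only of a's. Write y = a^k, 1 ≤ k ≤ p.
Since 1 ≤ k ≤ p, k divides p!; set t = 1 + p!/k. Then xy^t z has p + (p!/k)·k = p + p! copies of a. Now the a-count equals the b-count, so i ≠ j fails. So xy^t z = a^{p+p!} b^{p+p!} ∉ L.
This contradicts the pumping lemma, so L is not regular.

a^{p+p!} b^{p+p!}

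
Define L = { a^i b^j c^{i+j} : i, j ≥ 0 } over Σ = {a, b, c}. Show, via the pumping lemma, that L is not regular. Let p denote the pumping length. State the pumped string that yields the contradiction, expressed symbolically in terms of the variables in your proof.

Suppose for contradiction that L is regular, and let p be the pumping length.
Take w = a^p b^p c^{2p} ∈ L (with i=j=p, i+j=2p), |w| = 4p ≥ p.
By the pumping lemma, w = xyz with |xy| ≤ p and |y| > 0.
Since the first p symbols of w are all a's and |xy| ≤ p, y lies entirely in the leading a-block: y = a^k for some k with 1 ≤ k ≤ p.
Consider xy^2z = a^{p+k} b^p c^{2p}. Now the a- and b-counts sum to 2p+k, but the c-count is 2p ≠ 2p+k. So xy^2z ∉ L.
This is a contradiction; hence L is not regular.

a^{p+k} b^p c^{2p}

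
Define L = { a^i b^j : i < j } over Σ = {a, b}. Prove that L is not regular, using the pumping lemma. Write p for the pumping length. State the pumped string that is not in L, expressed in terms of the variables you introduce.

Suppose for contradiction that L is regular, and let p be the pumping length.
Choose w = a^p b^{p+1} ∈ L, with |w| = 2p+1 ≥ p.
By the pumping lemma, w = xyz with |xy| ≤ p and |y| > 0.
The first p characters of w are a's, so xy (and hence y) consists only of a's. Write y = a^k, 1 ≤ k ≤ p.
Consider xy^2z = a^{p+k} b^{p+1}. Since k ≥ 1, the a-count p+k is at least p+1, so i < j fails; thus xy^2z ∉ L.
Contradiction. Therefore L is not regular.

a^{p+k} b^{p+1}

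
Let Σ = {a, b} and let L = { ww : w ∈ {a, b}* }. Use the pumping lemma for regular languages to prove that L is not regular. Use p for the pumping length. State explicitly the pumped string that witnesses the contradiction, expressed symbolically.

a^{p+k} b^p a^p b^p

Toward a contradiction, assume L is regular with pumping length p.
Take w = a^p b^p a^p b^p = uu where u = a^pb^p; then w ∈ L and |w| = 4p ≥ p.
Write w = xyz as guaranteed by the lemma, with |xy| ≤ p and |y| ≥ 1.
The first p characters of w are a's, so xy (and hence y) consists only of a's. Write y = a^k, 1 ≤ k ≤ p.
Pump with i = 2: xy^2z = a^{p+k} b^p a^p b^p, of length 4p+k. Suppose this equals vv. The string starts with a and ends with b, so v does too; thus the boundary between the two copies of v is a b→a transition. There is exactly one such transition, at position 2p+k, so |v| = 2p+k and |vv| = 4p+2k ≠ 4p+k since k ≥ 1. So xy^2z ∉ L.
This is a contradiction; hence L is not regular.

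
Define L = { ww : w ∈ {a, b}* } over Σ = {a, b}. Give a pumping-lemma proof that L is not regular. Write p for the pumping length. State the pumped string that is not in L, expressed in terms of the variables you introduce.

a^{p+k} b^p a^p b^p

Suppose for contradiction that L is regular, and let p be the pumping length.
Take w = a^p b^p a^p b^p = uu where u = a^pb^p; then w ∈ L and |w| = 4p ≥ p.
By the pumping lemma, w = xyz with |xy| ≤ p and |y| > 0.
The first p characters of w are a's, so xy (and hence y) consists only of a's. Write y = a^k, 1 ≤ k ≤ p.
Pump with i = 2: xy^2z = a^{p+k} b^p a^p b^p, of length 4p+k. Suppose this equals vv. The string starts with a and ends with b, so v does too; thus the boundary between the two copies of v is a b→a transition. There is exactly one such transition, at position 2p+k, so |v| = 2p+k and |vv| = 4p+2k ≠ 4p+k since k ≥ 1. So xy^2z ∉ L.
This is a contradiction; hence L is not regular.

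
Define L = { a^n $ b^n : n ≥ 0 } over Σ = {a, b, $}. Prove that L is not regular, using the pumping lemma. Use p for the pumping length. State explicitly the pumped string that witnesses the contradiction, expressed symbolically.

a^{p+k} $ b^p

Toward a contradiction, assume L is regular with pumping length p.
Take w = a^p $ b^p ∈ L with |w| = 2p+1 ≥ p.
By the pumping lemma, w = xyz with |xy| ≤ p and y is nonempty.
Because |xy| ≤ p and w begins with p copies of a, we have y = a^k with 1 ≤ k ≤ p.
Pump with i = 2: xy^2z = a^{p+k} $ b^p, which would require p+k = p. But k ≥ 1, so xy^2z ∉ L.
Contradiction. Therefore L is not regular.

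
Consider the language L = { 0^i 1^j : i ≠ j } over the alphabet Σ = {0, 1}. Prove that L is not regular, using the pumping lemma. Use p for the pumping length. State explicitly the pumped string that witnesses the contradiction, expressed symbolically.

Suppose for contradiction that L is regular, and let p be the pumping length.
Choose w = 0^p 1^{p+p!}. Since p ≠ p+p!, w ∈ L; and |w| ≥ p.
The pumping lemma gives a decomposition w = xyz where |xy| ≤ p and |y| > 0.
Since the first p symbols of w are all 0's and |xy| ≤ p, y lies entirely in the leading 0-block: y = 0^k for some k with 1 ≤ k ≤ p.
Since 1 ≤ k ≤ p, k divides p!; set t = 1 + p!/k. Then xy^t z has p + (p!/k)·k = p + p! copies of 0. Now the 0-count equals the 1-count, so i ≠ j fails. So xy^t z = 0^{p+p!} 1^{p+p!} ∉ L.
This contradicts the pumping lemma, so L is not regular.

0^{p+p!} 1^{p+p!}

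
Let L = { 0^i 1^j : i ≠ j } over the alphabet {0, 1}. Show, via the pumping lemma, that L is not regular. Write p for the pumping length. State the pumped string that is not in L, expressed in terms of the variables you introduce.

0^{p+p!} 1^{p+p!}

Assume L is regular. Let p be the pumping length given by the pumping lemma.
Choose w = 0^p 1^{p+p!}. Since p ≠ p+p!, w ∈ L; and |w| ≥ p.
The pumping lemma gives a decomposition w = xyz where |xy| ≤ p and |y| ≥ 1.
The first p characters of w are 0's, so xy (and hence y) consists only of 0's. Write y = 0^k, 1 ≤ k ≤ p.
Since 1 ≤ k ≤ p, k divides p!; set t = 1 + p!/k. Then xy^t z has p + (p!/k)·k = p + p! copies of 0. Now the 0-count equals the 1-count, so i ≠ j fails. So xy^t z = 0^{p+p!} 1^{p+p!} ∉ L.
This contradicts the pumping lemma, so L is not regular.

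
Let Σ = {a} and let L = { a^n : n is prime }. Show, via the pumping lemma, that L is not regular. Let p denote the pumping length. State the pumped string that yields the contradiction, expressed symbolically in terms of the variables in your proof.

a^{q(1+k)}

Assume L is regular. Let p be the pumping length given by the pumping lemma.
Let q be a prime with q ≥ p+2 (infinitely many primes exist), and take w = a^q ∈ L with |w| = q ≥ p.
By the pumping lemma, w = xyz with |xy| ≤ p and |y| > 0.
Then y = a^k for some k with 1 ≤ k ≤ p.
Since 1 ≤ k ≤ p, |xz| = q-k. Pump with i = q+1: |xy^{q+1}z| = (q-k)+(q+1)k = q+qk = q(1+k), which is composite (both factors ≥ 2). So xy^{q+1}z = a^{q(1+k)} ∉ L.
This contradicts the pumping lemma, so L is not regular.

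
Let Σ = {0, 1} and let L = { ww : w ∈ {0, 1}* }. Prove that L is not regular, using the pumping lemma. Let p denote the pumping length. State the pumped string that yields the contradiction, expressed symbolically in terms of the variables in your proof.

0^{p+k} 1^p 0^p 1^p

Suppose for contradiction that L is regular, and let p be the pumping length.
Take w = 0^p 1^p 0^p 1^p = uu where u = 0^p1^p; then w ∈ L and |w| = 4p ≥ p.
The pumping lemma gives a decomposition w = xyz where |xy| ≤ p and |y| > 0.
Since the first p symbols of w are all 0's and |xy| ≤ p, y lies entirely in the leading 0-block: y = 0^k for some k with 1 ≤ k ≤ p.
Pump with i = 2: xy^2z = 0^{p+k} 1^p 0^p 1^p, of length 4p+k. Suppose this equals vv. The string starts with 0 and ends with 1, so v does too; thus the boundary between the two copies of v is a 1→0 transition. There is exactly one such transition, at position 2p+k, so |v| = 2p+k and |vv| = 4p+2k ≠ 4p+k since k ≥ 1. So xy^2z ∉ L.
This contradicts the pumping lemma, so L is not regular.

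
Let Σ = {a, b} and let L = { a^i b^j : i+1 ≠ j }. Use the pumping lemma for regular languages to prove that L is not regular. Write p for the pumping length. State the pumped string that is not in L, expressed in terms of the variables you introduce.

a^{p+p!} b^{p+p!+1}

Assume L is regular. Let p be the pumping length given by the pumping lemma.
Choose w = a^p b^{p+p!+1}. Since p ≠ (p+p!+1)-1 = p+p!, w ∈ L; and |w| ≥ p.
By the pumping lemma, w = xyz with |xy| ≤ p and |y| ≥ 1.
Since the first p symbols of w are all a's and |xy| ≤ p, y lies entirely in the leading a-block: y = a^k for some k with 1 ≤ k ≤ p.
Since 1 ≤ k ≤ p, k divides p!; set t = 1 + p!/k. Then xy^t z has p + (p!/k)·k = p + p! copies of a. Now the a-count is p+p! and (b-count)-1 = (p+p!+1)-1 = p+p!, so i+1 ≠ j fails. So xy^t z = a^{p+p!} b^{p+p!+1} ∉ L.
This contradicts the pumping lemma, so L is not regular.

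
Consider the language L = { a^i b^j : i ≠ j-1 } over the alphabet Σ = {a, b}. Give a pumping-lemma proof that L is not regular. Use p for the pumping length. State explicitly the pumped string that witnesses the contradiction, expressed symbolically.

Assume L is regular; let p be its pumping constant.
Choose w = a^p b^{p+p!+1}. Since p ≠ (p+p!+1)-1 = p+p!, w ∈ L; and |w| ≥ p.
By the pumping lemma, w = xyz with |xy| ≤ p and |y| > 0.
Since the first p symbols of w are all a's and |xy| ≤ p, y lies entirely in the leading a-block: y = a^k for some k with 1 ≤ k ≤ p.
Since 1 ≤ k ≤ p, k divides p!; set t = 1 + p!/k. Then xy^t z has p + (p!/k)·k = p + p! copies of a. Now the a-count is p+p! and (b-count)-1 = (p+p!+1)-1 = p+p!, so i ≠ j-1 fails. So xy^t z = a^{p+p!} b^{p+p!+1} ∉ L.
This contradicts the pumping lemma, so L is not regular.

a^{p+p!} b^{p+p!+1}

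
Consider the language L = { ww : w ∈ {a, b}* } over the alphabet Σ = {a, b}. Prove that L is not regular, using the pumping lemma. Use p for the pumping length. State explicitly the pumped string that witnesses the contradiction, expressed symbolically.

a^{p+k} b^p a^p b^p

Toward a contradiction, assume L is regular with pumping length p.
Take w = a^p b^p a^p b^p = uu where u = a^pb^p; then w ∈ L and |w| = 4p ≥ p.
Write w = xyz as guaranteed by the lemma, with |xy| ≤ p and y is nonempty.
Since the first p symbols of w are all a's and |xy| ≤ p, y lies entirely in the leading a-block: y = a^k for some k with 1 ≤ k ≤ p.
Pump with i = 2: xy^2z = a^{p+k} b^p a^p b^p, of length 4p+k. Suppose this equals vv. The string starts with a and ends with b, so v does too; thus the boundary between the two copies of v is a b→a transition. There is exactly one such transition, at position 2p+k, so |v| = 2p+k and |vv| = 4p+2k ≠ 4p+k since k ≥ 1. So xy^2z ∉ L.
This is a contradiction; hence L is not regular.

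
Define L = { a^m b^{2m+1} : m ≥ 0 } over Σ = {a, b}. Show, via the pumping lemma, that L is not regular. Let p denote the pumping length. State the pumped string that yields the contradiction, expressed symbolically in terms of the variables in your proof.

a^{p+k} b^{2p+1}

Assume L is regular. Let p be the pumping length given by the pumping lemma.
Let w = a^p b^{2p+1} ∈ L; note |w| = 3p+1 ≥ p.
The pumping lemma gives a decomposition w = xyz where |xy| ≤ p and y is nonempty.
Since the first p symbols of w are all a's and |xy| ≤ p, y lies entirely in the leading a-block: y = a^k for some k with 1 ≤ k ≤ p.
Pump with i = 2: xy^2z = a^{p+k} b^{2p+1}. For this to lie in L we would need 2p+1 = 2(p+k)+1, which forces k = 0. But k ≥ 1, so xy^2z ∉ L.
This contradicts the pumping lemma, so L is not regular.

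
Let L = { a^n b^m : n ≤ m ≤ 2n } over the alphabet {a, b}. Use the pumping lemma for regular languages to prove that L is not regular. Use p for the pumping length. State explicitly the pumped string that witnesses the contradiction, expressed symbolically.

Toward a contradiction, assume L is regular with pumping length p.
Take w = a^p b^p ∈ L (since p ≤ p ≤ 2p), with |w| = 2p ≥ p.
Write w = xyz as guaranteed by the lemma, with |xy| ≤ p and |y| ≥ 1.
Because |xy| ≤ p and w begins with p copies of a, we have y = a^k with 1 ≤ k ≤ p.
Pump with i = 2: xy^2z = a^{p+k} b^p. Now n = p+k > p = m, so the condition n ≤ m fails. Thus xy^2z ∉ L.
This is a contradiction; hence L is not regular.

a^{p+k} b^p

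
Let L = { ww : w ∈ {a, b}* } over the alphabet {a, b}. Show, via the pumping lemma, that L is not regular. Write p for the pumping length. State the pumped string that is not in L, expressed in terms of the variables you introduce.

a^{p+k} b^p a^p b^p

Assume L is regular; let p be its pumping constant.
Take w = a^p b^p a^p b^p = uu where u = a^pb^p; then w ∈ L and |w| = 4p ≥ p.
By the pumping lemma, w = xyz with |xy| ≤ p and |y| > 0.
Since the first p symbols of w are all a's and |xy| ≤ p, y lies entirely in the leading a-block: y = a^k for some k with 1 ≤ k ≤ p.
Pump with i = 2: xy^2z = a^{p+k} b^p a^p b^p, of length 4p+k. Suppose this equals vv. The string starts with a and ends with b, so v does too; thus the boundary between the two copies of v is a b→a transition. There is exactly one such transition, at position 2p+k, so |v| = 2p+k and |vv| = 4p+2k ≠ 4p+k since k ≥ 1. So xy^2z ∉ L.
This is a contradiction; hence L is not regular.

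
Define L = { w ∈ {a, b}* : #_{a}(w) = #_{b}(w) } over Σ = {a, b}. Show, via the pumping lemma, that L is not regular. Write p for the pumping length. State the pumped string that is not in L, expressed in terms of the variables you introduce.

Toward a contradiction, assume L is regular with pumping length p.
Choose w = a^p b^p ∈ L with |w| = 2p ≥ p.
Write w = xyz as guaranteed by the lemma, with |xy| ≤ p and y is nonempty.
Because |xy| ≤ p and w begins with p copies of a, we have y = a^k with 1 ≤ k ≤ p.
Pump with i = 2: xy^2z = a^{p+k} b^p has p+k occurrences of a but only p of b. Since k ≥ 1 the counts differ, so xy^2z ∉ L.
This is a contradiction; hence L is not regular.

a^{p+k} b^p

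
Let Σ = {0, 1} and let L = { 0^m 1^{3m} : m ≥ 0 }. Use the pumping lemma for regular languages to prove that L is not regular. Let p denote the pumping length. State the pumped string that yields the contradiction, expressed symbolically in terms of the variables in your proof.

0^{p+k} 1^{3p}

Suppose for contradiction that L is regular, and let p be the pumping length.
Take w = 0^p 1^{3p}. Then w ∈ L and |w| = 4p ≥ p.
Write w = xyz as guaranteed by the lemma, with |xy| ≤ p and |y| ≥ 1.
Since the first p symbols of w are all 0's and |xy| ≤ p, y lies entirely in the leading 0-block: y = 0^k for some k with 1 ≤ k ≤ p.
Pump with i = 2: xy^2z = 0^{p+k} 1^{3p}. For this to lie in L we would need 3p = 3(p+k), which forces k = 0. But k ≥ 1, so xy^2z ∉ L.
Contradiction. Therefore L is not regular.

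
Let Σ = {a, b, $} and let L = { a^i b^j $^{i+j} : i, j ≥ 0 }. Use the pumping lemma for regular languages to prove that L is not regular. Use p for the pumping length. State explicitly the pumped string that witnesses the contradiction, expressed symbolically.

Suppose for contradiction that L is regular, and let p be the pumping length.
Take w = a^p b^p $^{2p} ∈ L (with i=j=p, i+j=2p), |w| = 4p ≥ p.
The pumping lemma gives a decomposition w = xyz where |xy| ≤ p and y is nonempty.
The first p characters of w are a's, so xy (and hence y) consists only of a's. Write y = a^k, 1 ≤ k ≤ p.
Consider xy^2z = a^{p+k} b^p $^{2p}. Now the a- and b-counts sum to 2p+k, but the $-count is 2p ≠ 2p+k. So xy^2z ∉ L.
Contradiction. Therefore L is not regular.

a^{p+k} b^p $^{2p}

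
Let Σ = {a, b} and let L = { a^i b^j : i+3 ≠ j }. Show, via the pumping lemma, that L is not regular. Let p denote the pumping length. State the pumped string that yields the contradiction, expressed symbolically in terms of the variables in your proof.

a^{p+p!} b^{p+p!+3}

Assume L is regular; let p be its pumping constant.
Choose w = a^p b^{p+p!+3}. Since p ≠ (p+p!+3)-3 = p+p!, w ∈ L; and |w| ≥ p.
The pumping lemma gives a decomposition w = xyz where |xy| ≤ p and |y| ≥ 1.
Because |xy| ≤ p and w begins with p copies of a, we have y = a^k with 1 ≤ k ≤ p.
Since 1 ≤ k ≤ p, k divides p!; set t = 1 + p!/k. Then xy^t z has p + (p!/k)·k = p + p! copies of a. Now the a-count is p+p! and (b-count)-3 = (p+p!+3)-3 = p+p!, so i+3 ≠ j fails. So xy^t z = a^{p+p!} b^{p+p!+3} ∉ L.
This is a contradiction; hence L is not regular.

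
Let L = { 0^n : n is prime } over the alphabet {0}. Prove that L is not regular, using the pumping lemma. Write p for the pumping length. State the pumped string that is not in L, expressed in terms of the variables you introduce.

0^{q(1+k)}

Assume L is regular; let p be its pumping constant.
Let q be a prime with q ≥ p+2 (infinitely many primes exist), and take w = 0^q ∈ L with |w| = q ≥ p.
Write w = xyz as guaranteed by the lemma, with |xy| ≤ p and |y| > 0.
Then y = 0^k for some k with 1 ≤ k ≤ p.
Since 1 ≤ k ≤ p, |xz| = q-k. Pump with i = q+1: |xy^{q+1}z| = (q-k)+(q+1)k = q+qk = q(1+k), which is composite (both factors ≥ 2). So xy^{q+1}z = 0^{q(1+k)} ∉ L.
This is a contradiction; hence L is not regular.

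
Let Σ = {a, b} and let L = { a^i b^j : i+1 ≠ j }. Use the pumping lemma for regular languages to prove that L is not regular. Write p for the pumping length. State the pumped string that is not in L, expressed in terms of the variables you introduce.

Assume L is regular. Let p be the pumping length given by the pumping lemma.
Choose w = a^p b^{p+p!+1}. Since p ≠ (p+p!+1)-1 = p+p!, w ∈ L; and |w| ≥ p.
The pumping lemma gives a decomposition w = xyz where |xy| ≤ p and |y| > 0.
The first p characters of w are a's, so xy (and hence y) consists only of a's. Write y = a^k, 1 ≤ k ≤ p.
Since 1 ≤ k ≤ p, k divides p!; set t = 1 + p!/k. Then xy^t z has p + (p!/k)·k = p + p! copies of a. Now the a-count is p+p! and (b-count)-1 = (p+p!+1)-1 = p+p!, so i+1 ≠ j fails. So xy^t z = a^{p+p!} b^{p+p!+1} ∉ L.
This contradicts the pumping lemma, so L is not regular.

a^{p+p!} b^{p+p!+1}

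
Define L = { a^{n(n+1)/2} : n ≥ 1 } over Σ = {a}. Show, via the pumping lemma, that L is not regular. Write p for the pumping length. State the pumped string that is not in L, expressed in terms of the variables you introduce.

a^{p(p+1)/2+k}

Assume L is regular; let p be its pumping constant.
Take w = a^{p(p+1)/2} ∈ L with |w| = p(p+1)/2 ≥ p.
The pumping lemma gives a decomposition w = xyz where |xy| ≤ p and y is nonempty.
Then y = a^k for some k with 1 ≤ k ≤ p.
Pump with i = 2: xy^2z = a^{p(p+1)/2+k}. Since 1 ≤ k ≤ p, p(p+1)/2 < p(p+1)/2+k ≤ p(p+1)/2+p < (p+1)(p+2)/2, so p(p+1)/2+k is strictly between consecutive triangular numbers. So xy^2z ∉ L.
Contradiction. Therefore L is not regular.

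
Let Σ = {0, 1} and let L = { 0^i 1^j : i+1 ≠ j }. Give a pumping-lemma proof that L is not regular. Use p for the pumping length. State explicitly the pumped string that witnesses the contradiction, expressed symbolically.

Toward a contradiction, assume L is regular with pumping length p.
Choose w = 0^p 1^{p+p!+1}. Since p ≠ (p+p!+1)-1 = p+p!, w ∈ L; and |w| ≥ p.
The pumping lemma gives a decomposition w = xyz where |xy| ≤ p and y is nonempty.
Since the first p symbols of w are all 0's and |xy| ≤ p, y lies entirely in the leading 0-block: y = 0^k for some k with 1 ≤ k ≤ p.
Since 1 ≤ k ≤ p, k divides p!; set t = 1 + p!/k. Then xy^t z has p + (p!/k)·k = p + p! copies of 0. Now the 0-count is p+p! and (1-count)-1 = (p+p!+1)-1 = p+p!, so i+1 ≠ j fails. So xy^t z = 0^{p+p!} 1^{p+p!+1} ∉ L.
This contradicts the pumping lemma, so L is not regular.

0^{p+p!} 1^{p+p!+1}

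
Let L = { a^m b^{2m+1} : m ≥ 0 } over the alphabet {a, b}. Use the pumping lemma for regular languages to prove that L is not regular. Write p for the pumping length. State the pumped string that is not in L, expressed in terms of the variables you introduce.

Toward a contradiction, assume L is regular with pumping length p.
Choose w = a^p b^{2p+1}, which is in L with |w| = 3p+1 ≥ p.
By the pumping lemma, w = xyz with |xy| ≤ p and y is nonempty.
Because |xy| ≤ p and w begins with p copies of a, we have y = a^k with 1 ≤ k ≤ p.
Pump with i = 2: xy^2z = a^{p+k} b^{2p+1}. For this to lie in L we would need 2p+1 = 2(p+k)+1, which forces k = 0. But k ≥ 1, so xy^2z ∉ L.
This contradicts the pumping lemma, so L is not regular.

a^{p+k} b^{2p+1}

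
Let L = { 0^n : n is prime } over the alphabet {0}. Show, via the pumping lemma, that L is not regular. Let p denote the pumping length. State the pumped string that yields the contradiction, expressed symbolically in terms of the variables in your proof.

0^{q(1+k)}

Assume L is regular. Let p be the pumping length given by the pumping lemma.
Let q be a prime with q ≥ p+2 (infinitely many primes exist), and take w = 0^q ∈ L with |w| = q ≥ p.
Write w = xyz as guaranteed by the lemma, with |xy| ≤ p and |y| > 0.
Then y = 0^k for some k with 1 ≤ k ≤ p.
Since 1 ≤ k ≤ p, |xz| = q-k. Pump with i = q+1: |xy^{q+1}z| = (q-k)+(q+1)k = q+qk = q(1+k), which is composite (both factors ≥ 2). So xy^{q+1}z = 0^{q(1+k)} ∉ L.
Contradiction. Therefore L is not regular.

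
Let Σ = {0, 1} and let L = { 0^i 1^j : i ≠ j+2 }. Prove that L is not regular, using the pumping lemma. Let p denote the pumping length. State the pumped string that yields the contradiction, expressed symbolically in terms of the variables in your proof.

0^{p+p!} 1^{p+p!-2}

Assume L is regular; let p be its pumping constant.
Choose w = 0^p 1^{p+p!-2}. Since p ≠ (p+p!-2)+2 = p+p!, w ∈ L; and |w| ≥ p.
Write w = xyz as guaranteed by the lemma, with |xy| ≤ p and |y| > 0.
The first p characters of w are 0's, so xy (and hence y) consists only of 0's. Write y = 0^k, 1 ≤ k ≤ p.
Since 1 ≤ k ≤ p, k divides p!; set t = 1 + p!/k. Then xy^t z has p + (p!/k)·k = p + p! copies of 0. Now the 0-count is p+p! and (1-count)+2 = (p+p!-2)+2 = p+p!, so i ≠ j+2 fails. So xy^t z = 0^{p+p!} 1^{p+p!-2} ∉ L.
Contradiction. Therefore L is not regular.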